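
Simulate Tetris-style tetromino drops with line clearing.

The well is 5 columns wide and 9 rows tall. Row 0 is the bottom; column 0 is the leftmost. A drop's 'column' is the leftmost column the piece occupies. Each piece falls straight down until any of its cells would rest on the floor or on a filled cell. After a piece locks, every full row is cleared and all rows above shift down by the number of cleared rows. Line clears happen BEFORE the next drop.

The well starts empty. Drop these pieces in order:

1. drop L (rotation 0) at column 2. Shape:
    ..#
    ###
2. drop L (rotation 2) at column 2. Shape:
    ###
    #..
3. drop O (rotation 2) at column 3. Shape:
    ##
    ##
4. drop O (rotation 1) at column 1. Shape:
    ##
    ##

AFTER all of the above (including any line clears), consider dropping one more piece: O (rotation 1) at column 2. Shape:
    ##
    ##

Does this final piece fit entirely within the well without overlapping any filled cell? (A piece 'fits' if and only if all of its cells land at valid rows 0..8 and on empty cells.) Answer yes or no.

Drop 1: L rot0 at col 2 lands with bottom-row=0; cleared 0 line(s) (total 0); column heights now [0 0 1 1 2], max=2
Drop 2: L rot2 at col 2 lands with bottom-row=1; cleared 0 line(s) (total 0); column heights now [0 0 3 3 3], max=3
Drop 3: O rot2 at col 3 lands with bottom-row=3; cleared 0 line(s) (total 0); column heights now [0 0 3 5 5], max=5
Drop 4: O rot1 at col 1 lands with bottom-row=3; cleared 0 line(s) (total 0); column heights now [0 5 5 5 5], max=5
Test piece O rot1 at col 2 (width 2): heights before test = [0 5 5 5 5]; fits = True

Answer: yes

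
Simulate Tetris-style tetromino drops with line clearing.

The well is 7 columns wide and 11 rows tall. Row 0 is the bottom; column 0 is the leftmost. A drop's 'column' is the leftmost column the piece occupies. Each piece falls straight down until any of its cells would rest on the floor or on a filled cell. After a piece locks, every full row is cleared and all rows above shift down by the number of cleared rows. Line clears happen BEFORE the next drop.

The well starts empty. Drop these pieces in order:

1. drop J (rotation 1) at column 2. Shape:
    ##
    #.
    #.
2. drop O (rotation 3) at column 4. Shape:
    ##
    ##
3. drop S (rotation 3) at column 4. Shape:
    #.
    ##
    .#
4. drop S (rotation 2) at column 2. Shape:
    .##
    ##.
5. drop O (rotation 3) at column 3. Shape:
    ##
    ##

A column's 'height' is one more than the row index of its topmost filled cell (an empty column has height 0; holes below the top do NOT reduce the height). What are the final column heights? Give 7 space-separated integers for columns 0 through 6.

Answer: 0 0 5 8 8 4 0

Derivation:
Drop 1: J rot1 at col 2 lands with bottom-row=0; cleared 0 line(s) (total 0); column heights now [0 0 3 3 0 0 0], max=3
Drop 2: O rot3 at col 4 lands with bottom-row=0; cleared 0 line(s) (total 0); column heights now [0 0 3 3 2 2 0], max=3
Drop 3: S rot3 at col 4 lands with bottom-row=2; cleared 0 line(s) (total 0); column heights now [0 0 3 3 5 4 0], max=5
Drop 4: S rot2 at col 2 lands with bottom-row=4; cleared 0 line(s) (total 0); column heights now [0 0 5 6 6 4 0], max=6
Drop 5: O rot3 at col 3 lands with bottom-row=6; cleared 0 line(s) (total 0); column heights now [0 0 5 8 8 4 0], max=8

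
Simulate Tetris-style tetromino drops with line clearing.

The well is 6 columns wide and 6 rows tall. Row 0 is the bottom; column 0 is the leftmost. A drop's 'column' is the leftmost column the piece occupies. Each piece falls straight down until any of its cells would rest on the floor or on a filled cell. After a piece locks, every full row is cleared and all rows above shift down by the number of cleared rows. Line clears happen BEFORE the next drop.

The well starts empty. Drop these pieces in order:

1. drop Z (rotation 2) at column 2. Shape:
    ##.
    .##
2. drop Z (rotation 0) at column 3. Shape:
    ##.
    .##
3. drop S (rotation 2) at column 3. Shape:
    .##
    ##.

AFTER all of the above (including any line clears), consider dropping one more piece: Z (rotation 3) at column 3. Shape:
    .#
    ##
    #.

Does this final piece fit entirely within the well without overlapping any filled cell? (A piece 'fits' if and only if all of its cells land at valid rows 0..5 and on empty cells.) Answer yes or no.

Answer: no

Derivation:
Drop 1: Z rot2 at col 2 lands with bottom-row=0; cleared 0 line(s) (total 0); column heights now [0 0 2 2 1 0], max=2
Drop 2: Z rot0 at col 3 lands with bottom-row=1; cleared 0 line(s) (total 0); column heights now [0 0 2 3 3 2], max=3
Drop 3: S rot2 at col 3 lands with bottom-row=3; cleared 0 line(s) (total 0); column heights now [0 0 2 4 5 5], max=5
Test piece Z rot3 at col 3 (width 2): heights before test = [0 0 2 4 5 5]; fits = False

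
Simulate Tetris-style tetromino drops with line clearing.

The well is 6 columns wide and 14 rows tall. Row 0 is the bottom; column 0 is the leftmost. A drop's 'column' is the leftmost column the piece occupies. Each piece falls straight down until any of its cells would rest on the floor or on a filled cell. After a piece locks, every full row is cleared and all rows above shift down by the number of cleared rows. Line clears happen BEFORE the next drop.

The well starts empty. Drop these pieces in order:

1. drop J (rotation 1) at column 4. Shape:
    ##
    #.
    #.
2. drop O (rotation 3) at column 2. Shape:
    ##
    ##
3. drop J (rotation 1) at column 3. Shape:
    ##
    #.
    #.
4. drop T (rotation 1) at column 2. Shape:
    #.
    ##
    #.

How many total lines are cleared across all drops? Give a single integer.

Drop 1: J rot1 at col 4 lands with bottom-row=0; cleared 0 line(s) (total 0); column heights now [0 0 0 0 3 3], max=3
Drop 2: O rot3 at col 2 lands with bottom-row=0; cleared 0 line(s) (total 0); column heights now [0 0 2 2 3 3], max=3
Drop 3: J rot1 at col 3 lands with bottom-row=2; cleared 0 line(s) (total 0); column heights now [0 0 2 5 5 3], max=5
Drop 4: T rot1 at col 2 lands with bottom-row=4; cleared 0 line(s) (total 0); column heights now [0 0 7 6 5 3], max=7

Answer: 0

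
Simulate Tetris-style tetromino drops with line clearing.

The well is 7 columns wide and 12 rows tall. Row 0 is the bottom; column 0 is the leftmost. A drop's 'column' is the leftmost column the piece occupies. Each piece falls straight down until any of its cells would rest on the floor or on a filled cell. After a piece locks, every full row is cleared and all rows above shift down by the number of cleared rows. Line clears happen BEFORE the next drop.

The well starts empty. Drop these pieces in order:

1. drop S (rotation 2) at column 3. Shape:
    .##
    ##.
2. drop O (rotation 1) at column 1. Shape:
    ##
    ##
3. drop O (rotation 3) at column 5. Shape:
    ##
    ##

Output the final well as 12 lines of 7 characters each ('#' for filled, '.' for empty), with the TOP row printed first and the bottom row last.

Drop 1: S rot2 at col 3 lands with bottom-row=0; cleared 0 line(s) (total 0); column heights now [0 0 0 1 2 2 0], max=2
Drop 2: O rot1 at col 1 lands with bottom-row=0; cleared 0 line(s) (total 0); column heights now [0 2 2 1 2 2 0], max=2
Drop 3: O rot3 at col 5 lands with bottom-row=2; cleared 0 line(s) (total 0); column heights now [0 2 2 1 2 4 4], max=4

Answer: .......
.......
.......
.......
.......
.......
.......
.......
.....##
.....##
.##.##.
.####..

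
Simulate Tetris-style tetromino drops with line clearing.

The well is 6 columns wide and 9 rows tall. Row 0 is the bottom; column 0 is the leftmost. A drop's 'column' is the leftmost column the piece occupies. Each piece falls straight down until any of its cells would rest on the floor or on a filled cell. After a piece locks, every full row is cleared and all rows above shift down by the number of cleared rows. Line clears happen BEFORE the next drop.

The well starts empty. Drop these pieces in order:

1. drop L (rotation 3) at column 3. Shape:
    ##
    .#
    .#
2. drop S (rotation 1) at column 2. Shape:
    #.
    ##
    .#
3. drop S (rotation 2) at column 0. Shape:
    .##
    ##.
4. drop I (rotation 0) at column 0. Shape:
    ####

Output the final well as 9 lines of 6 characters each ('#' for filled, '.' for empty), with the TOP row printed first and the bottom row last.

Answer: ......
####..
.##...
###...
..##..
...#..
...##.
....#.
....#.

Derivation:
Drop 1: L rot3 at col 3 lands with bottom-row=0; cleared 0 line(s) (total 0); column heights now [0 0 0 3 3 0], max=3
Drop 2: S rot1 at col 2 lands with bottom-row=3; cleared 0 line(s) (total 0); column heights now [0 0 6 5 3 0], max=6
Drop 3: S rot2 at col 0 lands with bottom-row=5; cleared 0 line(s) (total 0); column heights now [6 7 7 5 3 0], max=7
Drop 4: I rot0 at col 0 lands with bottom-row=7; cleared 0 line(s) (total 0); column heights now [8 8 8 8 3 0], max=8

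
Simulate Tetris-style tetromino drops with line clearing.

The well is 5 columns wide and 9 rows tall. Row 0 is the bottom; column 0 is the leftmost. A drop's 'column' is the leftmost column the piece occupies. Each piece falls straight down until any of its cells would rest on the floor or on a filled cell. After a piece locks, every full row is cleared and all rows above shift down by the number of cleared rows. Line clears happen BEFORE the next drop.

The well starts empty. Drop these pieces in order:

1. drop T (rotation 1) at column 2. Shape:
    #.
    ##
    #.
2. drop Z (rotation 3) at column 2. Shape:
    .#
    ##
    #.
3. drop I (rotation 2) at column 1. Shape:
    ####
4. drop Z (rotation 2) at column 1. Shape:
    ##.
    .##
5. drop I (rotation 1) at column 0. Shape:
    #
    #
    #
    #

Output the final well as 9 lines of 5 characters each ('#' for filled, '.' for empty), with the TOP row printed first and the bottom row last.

Answer: .##..
..##.
.####
...#.
..##.
#.#..
#.#..
#.##.
#.#..

Derivation:
Drop 1: T rot1 at col 2 lands with bottom-row=0; cleared 0 line(s) (total 0); column heights now [0 0 3 2 0], max=3
Drop 2: Z rot3 at col 2 lands with bottom-row=3; cleared 0 line(s) (total 0); column heights now [0 0 5 6 0], max=6
Drop 3: I rot2 at col 1 lands with bottom-row=6; cleared 0 line(s) (total 0); column heights now [0 7 7 7 7], max=7
Drop 4: Z rot2 at col 1 lands with bottom-row=7; cleared 0 line(s) (total 0); column heights now [0 9 9 8 7], max=9
Drop 5: I rot1 at col 0 lands with bottom-row=0; cleared 0 line(s) (total 0); column heights now [4 9 9 8 7], max=9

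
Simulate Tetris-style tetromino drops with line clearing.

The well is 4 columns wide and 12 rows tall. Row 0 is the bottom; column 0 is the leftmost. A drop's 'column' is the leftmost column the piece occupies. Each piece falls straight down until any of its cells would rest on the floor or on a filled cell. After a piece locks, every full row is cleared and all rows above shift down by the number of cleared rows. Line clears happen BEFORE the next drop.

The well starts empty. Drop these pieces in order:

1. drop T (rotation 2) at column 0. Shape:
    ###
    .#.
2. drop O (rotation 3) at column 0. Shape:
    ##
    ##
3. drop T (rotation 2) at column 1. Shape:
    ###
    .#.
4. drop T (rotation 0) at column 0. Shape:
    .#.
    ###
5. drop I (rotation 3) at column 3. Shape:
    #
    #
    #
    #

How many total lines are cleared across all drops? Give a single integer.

Drop 1: T rot2 at col 0 lands with bottom-row=0; cleared 0 line(s) (total 0); column heights now [2 2 2 0], max=2
Drop 2: O rot3 at col 0 lands with bottom-row=2; cleared 0 line(s) (total 0); column heights now [4 4 2 0], max=4
Drop 3: T rot2 at col 1 lands with bottom-row=3; cleared 0 line(s) (total 0); column heights now [4 5 5 5], max=5
Drop 4: T rot0 at col 0 lands with bottom-row=5; cleared 0 line(s) (total 0); column heights now [6 7 6 5], max=7
Drop 5: I rot3 at col 3 lands with bottom-row=5; cleared 1 line(s) (total 1); column heights now [4 6 5 8], max=8

Answer: 1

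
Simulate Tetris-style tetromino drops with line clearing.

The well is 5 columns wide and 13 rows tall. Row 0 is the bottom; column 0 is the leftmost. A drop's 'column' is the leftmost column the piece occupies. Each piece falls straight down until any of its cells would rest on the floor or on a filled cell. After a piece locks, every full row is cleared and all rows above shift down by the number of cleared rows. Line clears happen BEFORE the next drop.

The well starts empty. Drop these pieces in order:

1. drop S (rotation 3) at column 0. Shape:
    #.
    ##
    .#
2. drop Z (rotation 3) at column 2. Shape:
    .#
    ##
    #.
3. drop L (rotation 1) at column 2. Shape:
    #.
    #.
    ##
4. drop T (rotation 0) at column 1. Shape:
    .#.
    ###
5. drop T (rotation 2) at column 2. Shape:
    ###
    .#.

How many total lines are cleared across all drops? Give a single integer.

Answer: 0

Derivation:
Drop 1: S rot3 at col 0 lands with bottom-row=0; cleared 0 line(s) (total 0); column heights now [3 2 0 0 0], max=3
Drop 2: Z rot3 at col 2 lands with bottom-row=0; cleared 0 line(s) (total 0); column heights now [3 2 2 3 0], max=3
Drop 3: L rot1 at col 2 lands with bottom-row=3; cleared 0 line(s) (total 0); column heights now [3 2 6 4 0], max=6
Drop 4: T rot0 at col 1 lands with bottom-row=6; cleared 0 line(s) (total 0); column heights now [3 7 8 7 0], max=8
Drop 5: T rot2 at col 2 lands with bottom-row=7; cleared 0 line(s) (total 0); column heights now [3 7 9 9 9], max=9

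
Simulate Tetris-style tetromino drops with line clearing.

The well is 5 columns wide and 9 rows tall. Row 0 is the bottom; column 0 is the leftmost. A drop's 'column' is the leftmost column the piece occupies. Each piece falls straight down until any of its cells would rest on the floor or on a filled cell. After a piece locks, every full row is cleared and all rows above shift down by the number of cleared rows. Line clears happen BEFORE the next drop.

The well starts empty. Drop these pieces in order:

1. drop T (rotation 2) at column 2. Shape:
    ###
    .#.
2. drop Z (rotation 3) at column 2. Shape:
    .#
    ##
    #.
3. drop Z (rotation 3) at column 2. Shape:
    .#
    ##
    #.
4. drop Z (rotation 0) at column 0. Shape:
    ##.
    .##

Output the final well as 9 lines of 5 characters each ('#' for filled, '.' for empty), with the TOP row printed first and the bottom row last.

Drop 1: T rot2 at col 2 lands with bottom-row=0; cleared 0 line(s) (total 0); column heights now [0 0 2 2 2], max=2
Drop 2: Z rot3 at col 2 lands with bottom-row=2; cleared 0 line(s) (total 0); column heights now [0 0 4 5 2], max=5
Drop 3: Z rot3 at col 2 lands with bottom-row=4; cleared 0 line(s) (total 0); column heights now [0 0 6 7 2], max=7
Drop 4: Z rot0 at col 0 lands with bottom-row=6; cleared 0 line(s) (total 0); column heights now [8 8 7 7 2], max=8

Answer: .....
##...
.###.
..##.
..##.
..##.
..#..
..###
...#.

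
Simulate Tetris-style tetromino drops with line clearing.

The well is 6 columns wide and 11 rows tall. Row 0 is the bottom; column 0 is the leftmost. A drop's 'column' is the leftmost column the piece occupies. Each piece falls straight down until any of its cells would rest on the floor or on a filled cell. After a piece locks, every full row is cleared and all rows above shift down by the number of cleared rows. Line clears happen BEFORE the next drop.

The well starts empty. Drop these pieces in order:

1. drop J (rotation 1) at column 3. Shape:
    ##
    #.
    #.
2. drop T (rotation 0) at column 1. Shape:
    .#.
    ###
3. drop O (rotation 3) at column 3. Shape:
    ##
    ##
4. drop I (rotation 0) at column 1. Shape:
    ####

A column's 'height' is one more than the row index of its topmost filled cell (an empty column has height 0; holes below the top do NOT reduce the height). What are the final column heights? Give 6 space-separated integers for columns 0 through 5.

Answer: 0 7 7 7 7 0

Derivation:
Drop 1: J rot1 at col 3 lands with bottom-row=0; cleared 0 line(s) (total 0); column heights now [0 0 0 3 3 0], max=3
Drop 2: T rot0 at col 1 lands with bottom-row=3; cleared 0 line(s) (total 0); column heights now [0 4 5 4 3 0], max=5
Drop 3: O rot3 at col 3 lands with bottom-row=4; cleared 0 line(s) (total 0); column heights now [0 4 5 6 6 0], max=6
Drop 4: I rot0 at col 1 lands with bottom-row=6; cleared 0 line(s) (total 0); column heights now [0 7 7 7 7 0], max=7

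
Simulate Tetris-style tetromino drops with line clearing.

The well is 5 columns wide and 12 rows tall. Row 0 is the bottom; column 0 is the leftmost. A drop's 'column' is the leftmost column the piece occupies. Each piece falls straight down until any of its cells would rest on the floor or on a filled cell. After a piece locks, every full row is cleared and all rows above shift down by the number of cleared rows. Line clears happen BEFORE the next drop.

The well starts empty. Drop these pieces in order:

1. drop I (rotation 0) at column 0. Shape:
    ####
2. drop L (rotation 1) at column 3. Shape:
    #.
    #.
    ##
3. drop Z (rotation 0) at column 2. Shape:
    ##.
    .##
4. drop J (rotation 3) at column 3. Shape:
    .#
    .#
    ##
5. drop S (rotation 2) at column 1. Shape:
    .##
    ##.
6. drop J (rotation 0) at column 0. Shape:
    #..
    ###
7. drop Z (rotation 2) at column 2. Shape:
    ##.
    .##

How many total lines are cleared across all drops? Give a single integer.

Drop 1: I rot0 at col 0 lands with bottom-row=0; cleared 0 line(s) (total 0); column heights now [1 1 1 1 0], max=1
Drop 2: L rot1 at col 3 lands with bottom-row=1; cleared 0 line(s) (total 0); column heights now [1 1 1 4 2], max=4
Drop 3: Z rot0 at col 2 lands with bottom-row=4; cleared 0 line(s) (total 0); column heights now [1 1 6 6 5], max=6
Drop 4: J rot3 at col 3 lands with bottom-row=6; cleared 0 line(s) (total 0); column heights now [1 1 6 7 9], max=9
Drop 5: S rot2 at col 1 lands with bottom-row=6; cleared 0 line(s) (total 0); column heights now [1 7 8 8 9], max=9
Drop 6: J rot0 at col 0 lands with bottom-row=8; cleared 0 line(s) (total 0); column heights now [10 9 9 8 9], max=10
Drop 7: Z rot2 at col 2 lands with bottom-row=9; cleared 0 line(s) (total 0); column heights now [10 9 11 11 10], max=11

Answer: 0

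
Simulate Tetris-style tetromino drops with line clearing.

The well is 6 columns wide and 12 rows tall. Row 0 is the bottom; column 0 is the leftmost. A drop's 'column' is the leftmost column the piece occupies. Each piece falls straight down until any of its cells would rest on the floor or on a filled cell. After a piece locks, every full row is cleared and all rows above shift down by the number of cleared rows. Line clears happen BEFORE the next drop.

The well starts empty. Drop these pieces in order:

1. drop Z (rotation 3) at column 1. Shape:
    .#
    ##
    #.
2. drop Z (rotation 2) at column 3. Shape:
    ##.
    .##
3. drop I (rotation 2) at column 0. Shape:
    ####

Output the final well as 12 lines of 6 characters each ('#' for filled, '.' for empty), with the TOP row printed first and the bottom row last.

Answer: ......
......
......
......
......
......
......
......
####..
..#...
.####.
.#..##

Derivation:
Drop 1: Z rot3 at col 1 lands with bottom-row=0; cleared 0 line(s) (total 0); column heights now [0 2 3 0 0 0], max=3
Drop 2: Z rot2 at col 3 lands with bottom-row=0; cleared 0 line(s) (total 0); column heights now [0 2 3 2 2 1], max=3
Drop 3: I rot2 at col 0 lands with bottom-row=3; cleared 0 line(s) (total 0); column heights now [4 4 4 4 2 1], max=4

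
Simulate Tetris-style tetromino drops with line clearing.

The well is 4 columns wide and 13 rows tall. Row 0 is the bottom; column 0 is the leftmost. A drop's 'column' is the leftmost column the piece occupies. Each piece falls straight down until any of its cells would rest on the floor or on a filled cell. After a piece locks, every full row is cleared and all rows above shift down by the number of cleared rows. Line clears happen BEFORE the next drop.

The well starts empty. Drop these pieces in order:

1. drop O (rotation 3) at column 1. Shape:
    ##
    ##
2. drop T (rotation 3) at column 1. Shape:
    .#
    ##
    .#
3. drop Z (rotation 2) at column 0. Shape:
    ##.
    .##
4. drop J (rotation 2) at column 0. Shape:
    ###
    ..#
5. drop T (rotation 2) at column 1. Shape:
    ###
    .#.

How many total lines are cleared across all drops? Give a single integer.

Answer: 0

Derivation:
Drop 1: O rot3 at col 1 lands with bottom-row=0; cleared 0 line(s) (total 0); column heights now [0 2 2 0], max=2
Drop 2: T rot3 at col 1 lands with bottom-row=2; cleared 0 line(s) (total 0); column heights now [0 4 5 0], max=5
Drop 3: Z rot2 at col 0 lands with bottom-row=5; cleared 0 line(s) (total 0); column heights now [7 7 6 0], max=7
Drop 4: J rot2 at col 0 lands with bottom-row=6; cleared 0 line(s) (total 0); column heights now [8 8 8 0], max=8
Drop 5: T rot2 at col 1 lands with bottom-row=8; cleared 0 line(s) (total 0); column heights now [8 10 10 10], max=10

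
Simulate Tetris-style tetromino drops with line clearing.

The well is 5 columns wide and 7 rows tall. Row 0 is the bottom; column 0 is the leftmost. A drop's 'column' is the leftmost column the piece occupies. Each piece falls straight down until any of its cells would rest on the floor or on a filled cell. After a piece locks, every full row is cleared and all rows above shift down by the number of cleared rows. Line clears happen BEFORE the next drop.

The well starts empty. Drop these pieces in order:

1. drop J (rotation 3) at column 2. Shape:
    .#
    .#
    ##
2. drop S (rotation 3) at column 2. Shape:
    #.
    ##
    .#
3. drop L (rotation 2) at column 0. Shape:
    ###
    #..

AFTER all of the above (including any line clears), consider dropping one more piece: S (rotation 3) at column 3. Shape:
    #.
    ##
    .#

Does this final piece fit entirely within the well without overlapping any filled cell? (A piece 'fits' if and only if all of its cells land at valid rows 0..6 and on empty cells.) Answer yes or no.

Drop 1: J rot3 at col 2 lands with bottom-row=0; cleared 0 line(s) (total 0); column heights now [0 0 1 3 0], max=3
Drop 2: S rot3 at col 2 lands with bottom-row=3; cleared 0 line(s) (total 0); column heights now [0 0 6 5 0], max=6
Drop 3: L rot2 at col 0 lands with bottom-row=5; cleared 0 line(s) (total 0); column heights now [7 7 7 5 0], max=7
Test piece S rot3 at col 3 (width 2): heights before test = [7 7 7 5 0]; fits = True

Answer: yes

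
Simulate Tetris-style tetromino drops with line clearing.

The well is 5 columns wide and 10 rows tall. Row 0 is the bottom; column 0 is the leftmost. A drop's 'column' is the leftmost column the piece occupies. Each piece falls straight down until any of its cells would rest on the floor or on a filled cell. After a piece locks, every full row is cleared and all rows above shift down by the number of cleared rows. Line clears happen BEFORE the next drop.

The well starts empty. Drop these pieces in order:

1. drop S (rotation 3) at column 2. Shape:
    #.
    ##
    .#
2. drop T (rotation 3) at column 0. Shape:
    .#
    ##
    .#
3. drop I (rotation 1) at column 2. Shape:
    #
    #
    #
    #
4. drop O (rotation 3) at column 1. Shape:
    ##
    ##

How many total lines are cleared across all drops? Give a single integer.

Answer: 0

Derivation:
Drop 1: S rot3 at col 2 lands with bottom-row=0; cleared 0 line(s) (total 0); column heights now [0 0 3 2 0], max=3
Drop 2: T rot3 at col 0 lands with bottom-row=0; cleared 0 line(s) (total 0); column heights now [2 3 3 2 0], max=3
Drop 3: I rot1 at col 2 lands with bottom-row=3; cleared 0 line(s) (total 0); column heights now [2 3 7 2 0], max=7
Drop 4: O rot3 at col 1 lands with bottom-row=7; cleared 0 line(s) (total 0); column heights now [2 9 9 2 0], max=9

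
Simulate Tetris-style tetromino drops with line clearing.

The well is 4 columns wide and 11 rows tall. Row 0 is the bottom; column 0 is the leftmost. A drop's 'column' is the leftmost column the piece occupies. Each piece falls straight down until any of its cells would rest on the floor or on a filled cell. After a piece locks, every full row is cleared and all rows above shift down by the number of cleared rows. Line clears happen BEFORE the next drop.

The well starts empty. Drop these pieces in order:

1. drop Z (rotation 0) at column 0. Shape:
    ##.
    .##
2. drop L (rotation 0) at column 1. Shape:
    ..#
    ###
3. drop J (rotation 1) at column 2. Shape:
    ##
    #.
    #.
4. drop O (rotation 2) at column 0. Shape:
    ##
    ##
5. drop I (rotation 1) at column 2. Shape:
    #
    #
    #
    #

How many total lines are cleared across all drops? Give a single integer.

Answer: 1

Derivation:
Drop 1: Z rot0 at col 0 lands with bottom-row=0; cleared 0 line(s) (total 0); column heights now [2 2 1 0], max=2
Drop 2: L rot0 at col 1 lands with bottom-row=2; cleared 0 line(s) (total 0); column heights now [2 3 3 4], max=4
Drop 3: J rot1 at col 2 lands with bottom-row=3; cleared 0 line(s) (total 0); column heights now [2 3 6 6], max=6
Drop 4: O rot2 at col 0 lands with bottom-row=3; cleared 1 line(s) (total 1); column heights now [4 4 5 5], max=5
Drop 5: I rot1 at col 2 lands with bottom-row=5; cleared 0 line(s) (total 1); column heights now [4 4 9 5], max=9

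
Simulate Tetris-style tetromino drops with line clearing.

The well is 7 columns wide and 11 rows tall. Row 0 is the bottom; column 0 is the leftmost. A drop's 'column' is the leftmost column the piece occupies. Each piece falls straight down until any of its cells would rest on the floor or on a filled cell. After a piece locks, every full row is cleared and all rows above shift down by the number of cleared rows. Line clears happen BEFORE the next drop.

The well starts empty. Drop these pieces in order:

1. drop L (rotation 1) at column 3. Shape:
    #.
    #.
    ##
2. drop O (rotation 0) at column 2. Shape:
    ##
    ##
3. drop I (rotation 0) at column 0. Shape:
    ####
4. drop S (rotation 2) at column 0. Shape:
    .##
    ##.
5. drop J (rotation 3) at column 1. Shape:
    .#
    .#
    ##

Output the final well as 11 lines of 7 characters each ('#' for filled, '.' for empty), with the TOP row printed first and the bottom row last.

Drop 1: L rot1 at col 3 lands with bottom-row=0; cleared 0 line(s) (total 0); column heights now [0 0 0 3 1 0 0], max=3
Drop 2: O rot0 at col 2 lands with bottom-row=3; cleared 0 line(s) (total 0); column heights now [0 0 5 5 1 0 0], max=5
Drop 3: I rot0 at col 0 lands with bottom-row=5; cleared 0 line(s) (total 0); column heights now [6 6 6 6 1 0 0], max=6
Drop 4: S rot2 at col 0 lands with bottom-row=6; cleared 0 line(s) (total 0); column heights now [7 8 8 6 1 0 0], max=8
Drop 5: J rot3 at col 1 lands with bottom-row=8; cleared 0 line(s) (total 0); column heights now [7 9 11 6 1 0 0], max=11

Answer: ..#....
..#....
.##....
.##....
##.....
####...
..##...
..##...
...#...
...#...
...##..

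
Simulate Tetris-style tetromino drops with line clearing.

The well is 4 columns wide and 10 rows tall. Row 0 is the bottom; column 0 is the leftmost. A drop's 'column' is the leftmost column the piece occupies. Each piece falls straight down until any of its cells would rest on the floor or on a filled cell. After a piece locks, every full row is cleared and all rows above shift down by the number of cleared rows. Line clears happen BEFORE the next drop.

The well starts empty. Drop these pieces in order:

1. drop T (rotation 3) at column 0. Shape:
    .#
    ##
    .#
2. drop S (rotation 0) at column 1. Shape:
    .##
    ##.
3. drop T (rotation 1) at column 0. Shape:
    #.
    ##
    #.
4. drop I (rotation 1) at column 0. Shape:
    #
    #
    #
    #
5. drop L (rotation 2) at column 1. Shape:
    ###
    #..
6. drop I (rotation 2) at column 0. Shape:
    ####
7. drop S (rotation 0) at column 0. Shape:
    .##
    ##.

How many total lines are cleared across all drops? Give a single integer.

Drop 1: T rot3 at col 0 lands with bottom-row=0; cleared 0 line(s) (total 0); column heights now [2 3 0 0], max=3
Drop 2: S rot0 at col 1 lands with bottom-row=3; cleared 0 line(s) (total 0); column heights now [2 4 5 5], max=5
Drop 3: T rot1 at col 0 lands with bottom-row=3; cleared 1 line(s) (total 1); column heights now [5 4 4 0], max=5
Drop 4: I rot1 at col 0 lands with bottom-row=5; cleared 0 line(s) (total 1); column heights now [9 4 4 0], max=9
Drop 5: L rot2 at col 1 lands with bottom-row=4; cleared 1 line(s) (total 2); column heights now [8 5 4 0], max=8
Drop 6: I rot2 at col 0 lands with bottom-row=8; cleared 1 line(s) (total 3); column heights now [8 5 4 0], max=8
Drop 7: S rot0 at col 0 lands with bottom-row=8; cleared 0 line(s) (total 3); column heights now [9 10 10 0], max=10

Answer: 3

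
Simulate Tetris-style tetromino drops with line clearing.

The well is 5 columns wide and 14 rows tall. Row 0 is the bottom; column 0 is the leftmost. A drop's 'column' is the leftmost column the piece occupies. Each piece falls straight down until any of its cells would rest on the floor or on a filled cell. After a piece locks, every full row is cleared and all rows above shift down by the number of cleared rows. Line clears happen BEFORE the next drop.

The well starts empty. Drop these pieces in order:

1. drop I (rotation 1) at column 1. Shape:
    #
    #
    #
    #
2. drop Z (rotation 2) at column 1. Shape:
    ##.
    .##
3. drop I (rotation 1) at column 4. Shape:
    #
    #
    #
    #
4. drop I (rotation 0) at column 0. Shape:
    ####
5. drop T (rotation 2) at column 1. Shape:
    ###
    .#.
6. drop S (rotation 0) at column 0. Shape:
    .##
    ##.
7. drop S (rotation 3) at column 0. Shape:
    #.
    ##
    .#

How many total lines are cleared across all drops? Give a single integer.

Drop 1: I rot1 at col 1 lands with bottom-row=0; cleared 0 line(s) (total 0); column heights now [0 4 0 0 0], max=4
Drop 2: Z rot2 at col 1 lands with bottom-row=3; cleared 0 line(s) (total 0); column heights now [0 5 5 4 0], max=5
Drop 3: I rot1 at col 4 lands with bottom-row=0; cleared 0 line(s) (total 0); column heights now [0 5 5 4 4], max=5
Drop 4: I rot0 at col 0 lands with bottom-row=5; cleared 0 line(s) (total 0); column heights now [6 6 6 6 4], max=6
Drop 5: T rot2 at col 1 lands with bottom-row=6; cleared 0 line(s) (total 0); column heights now [6 8 8 8 4], max=8
Drop 6: S rot0 at col 0 lands with bottom-row=8; cleared 0 line(s) (total 0); column heights now [9 10 10 8 4], max=10
Drop 7: S rot3 at col 0 lands with bottom-row=10; cleared 0 line(s) (total 0); column heights now [13 12 10 8 4], max=13

Answer: 0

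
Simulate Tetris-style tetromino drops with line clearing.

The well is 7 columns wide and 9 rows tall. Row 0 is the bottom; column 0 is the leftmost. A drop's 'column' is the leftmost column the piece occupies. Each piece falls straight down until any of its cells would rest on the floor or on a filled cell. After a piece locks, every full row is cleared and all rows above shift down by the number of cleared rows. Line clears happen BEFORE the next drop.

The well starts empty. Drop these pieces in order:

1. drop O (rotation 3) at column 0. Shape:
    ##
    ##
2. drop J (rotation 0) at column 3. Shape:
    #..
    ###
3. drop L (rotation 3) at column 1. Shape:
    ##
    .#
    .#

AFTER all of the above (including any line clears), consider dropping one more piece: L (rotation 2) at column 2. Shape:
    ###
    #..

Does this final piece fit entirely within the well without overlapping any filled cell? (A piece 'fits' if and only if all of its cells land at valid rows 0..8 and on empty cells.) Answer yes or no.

Drop 1: O rot3 at col 0 lands with bottom-row=0; cleared 0 line(s) (total 0); column heights now [2 2 0 0 0 0 0], max=2
Drop 2: J rot0 at col 3 lands with bottom-row=0; cleared 0 line(s) (total 0); column heights now [2 2 0 2 1 1 0], max=2
Drop 3: L rot3 at col 1 lands with bottom-row=0; cleared 0 line(s) (total 0); column heights now [2 3 3 2 1 1 0], max=3
Test piece L rot2 at col 2 (width 3): heights before test = [2 3 3 2 1 1 0]; fits = True

Answer: yes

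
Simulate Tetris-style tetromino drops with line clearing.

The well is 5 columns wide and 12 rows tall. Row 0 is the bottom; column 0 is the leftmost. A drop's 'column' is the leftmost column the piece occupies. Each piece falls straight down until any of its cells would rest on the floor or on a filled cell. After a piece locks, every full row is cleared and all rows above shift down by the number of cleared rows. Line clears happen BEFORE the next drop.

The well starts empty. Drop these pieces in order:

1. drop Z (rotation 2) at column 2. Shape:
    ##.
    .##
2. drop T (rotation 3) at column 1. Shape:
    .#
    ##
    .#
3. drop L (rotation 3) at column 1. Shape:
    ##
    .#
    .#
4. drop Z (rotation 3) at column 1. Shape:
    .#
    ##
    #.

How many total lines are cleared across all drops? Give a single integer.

Answer: 0

Derivation:
Drop 1: Z rot2 at col 2 lands with bottom-row=0; cleared 0 line(s) (total 0); column heights now [0 0 2 2 1], max=2
Drop 2: T rot3 at col 1 lands with bottom-row=2; cleared 0 line(s) (total 0); column heights now [0 4 5 2 1], max=5
Drop 3: L rot3 at col 1 lands with bottom-row=5; cleared 0 line(s) (total 0); column heights now [0 8 8 2 1], max=8
Drop 4: Z rot3 at col 1 lands with bottom-row=8; cleared 0 line(s) (total 0); column heights now [0 10 11 2 1], max=11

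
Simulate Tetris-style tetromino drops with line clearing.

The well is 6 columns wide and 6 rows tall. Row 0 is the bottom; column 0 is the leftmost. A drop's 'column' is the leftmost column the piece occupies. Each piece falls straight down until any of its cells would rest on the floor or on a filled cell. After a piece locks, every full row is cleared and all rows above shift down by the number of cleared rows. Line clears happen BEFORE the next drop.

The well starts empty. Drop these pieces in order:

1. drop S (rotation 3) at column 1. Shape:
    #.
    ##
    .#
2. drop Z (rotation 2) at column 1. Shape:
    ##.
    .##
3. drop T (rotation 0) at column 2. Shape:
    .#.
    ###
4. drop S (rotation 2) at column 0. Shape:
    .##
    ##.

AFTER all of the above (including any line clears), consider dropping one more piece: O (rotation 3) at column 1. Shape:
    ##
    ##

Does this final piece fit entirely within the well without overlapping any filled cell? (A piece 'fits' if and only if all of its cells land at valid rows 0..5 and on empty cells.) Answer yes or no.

Answer: no

Derivation:
Drop 1: S rot3 at col 1 lands with bottom-row=0; cleared 0 line(s) (total 0); column heights now [0 3 2 0 0 0], max=3
Drop 2: Z rot2 at col 1 lands with bottom-row=2; cleared 0 line(s) (total 0); column heights now [0 4 4 3 0 0], max=4
Drop 3: T rot0 at col 2 lands with bottom-row=4; cleared 0 line(s) (total 0); column heights now [0 4 5 6 5 0], max=6
Drop 4: S rot2 at col 0 lands with bottom-row=4; cleared 0 line(s) (total 0); column heights now [5 6 6 6 5 0], max=6
Test piece O rot3 at col 1 (width 2): heights before test = [5 6 6 6 5 0]; fits = False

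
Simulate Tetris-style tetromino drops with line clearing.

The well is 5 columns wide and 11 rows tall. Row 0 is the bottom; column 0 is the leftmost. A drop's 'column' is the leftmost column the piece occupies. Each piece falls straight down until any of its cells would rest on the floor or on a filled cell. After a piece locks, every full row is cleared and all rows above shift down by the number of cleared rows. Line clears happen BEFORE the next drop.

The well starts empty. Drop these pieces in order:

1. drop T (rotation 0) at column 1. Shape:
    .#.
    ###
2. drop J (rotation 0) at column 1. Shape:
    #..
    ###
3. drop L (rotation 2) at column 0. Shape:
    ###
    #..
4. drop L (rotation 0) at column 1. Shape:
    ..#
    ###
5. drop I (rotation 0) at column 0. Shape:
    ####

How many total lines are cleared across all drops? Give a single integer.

Answer: 0

Derivation:
Drop 1: T rot0 at col 1 lands with bottom-row=0; cleared 0 line(s) (total 0); column heights now [0 1 2 1 0], max=2
Drop 2: J rot0 at col 1 lands with bottom-row=2; cleared 0 line(s) (total 0); column heights now [0 4 3 3 0], max=4
Drop 3: L rot2 at col 0 lands with bottom-row=3; cleared 0 line(s) (total 0); column heights now [5 5 5 3 0], max=5
Drop 4: L rot0 at col 1 lands with bottom-row=5; cleared 0 line(s) (total 0); column heights now [5 6 6 7 0], max=7
Drop 5: I rot0 at col 0 lands with bottom-row=7; cleared 0 line(s) (total 0); column heights now [8 8 8 8 0], max=8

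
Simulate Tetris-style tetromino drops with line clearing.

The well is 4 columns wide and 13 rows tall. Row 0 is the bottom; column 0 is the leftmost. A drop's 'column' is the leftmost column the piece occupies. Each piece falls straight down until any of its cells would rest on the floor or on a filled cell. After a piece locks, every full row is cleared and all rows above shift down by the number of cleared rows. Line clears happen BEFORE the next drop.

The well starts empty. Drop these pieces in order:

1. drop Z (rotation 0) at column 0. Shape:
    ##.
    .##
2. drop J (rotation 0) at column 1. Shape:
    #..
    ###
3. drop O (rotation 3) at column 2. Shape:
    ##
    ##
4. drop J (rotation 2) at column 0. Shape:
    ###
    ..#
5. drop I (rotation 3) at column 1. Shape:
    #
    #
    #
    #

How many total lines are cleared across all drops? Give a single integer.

Drop 1: Z rot0 at col 0 lands with bottom-row=0; cleared 0 line(s) (total 0); column heights now [2 2 1 0], max=2
Drop 2: J rot0 at col 1 lands with bottom-row=2; cleared 0 line(s) (total 0); column heights now [2 4 3 3], max=4
Drop 3: O rot3 at col 2 lands with bottom-row=3; cleared 0 line(s) (total 0); column heights now [2 4 5 5], max=5
Drop 4: J rot2 at col 0 lands with bottom-row=5; cleared 0 line(s) (total 0); column heights now [7 7 7 5], max=7
Drop 5: I rot3 at col 1 lands with bottom-row=7; cleared 0 line(s) (total 0); column heights now [7 11 7 5], max=11

Answer: 0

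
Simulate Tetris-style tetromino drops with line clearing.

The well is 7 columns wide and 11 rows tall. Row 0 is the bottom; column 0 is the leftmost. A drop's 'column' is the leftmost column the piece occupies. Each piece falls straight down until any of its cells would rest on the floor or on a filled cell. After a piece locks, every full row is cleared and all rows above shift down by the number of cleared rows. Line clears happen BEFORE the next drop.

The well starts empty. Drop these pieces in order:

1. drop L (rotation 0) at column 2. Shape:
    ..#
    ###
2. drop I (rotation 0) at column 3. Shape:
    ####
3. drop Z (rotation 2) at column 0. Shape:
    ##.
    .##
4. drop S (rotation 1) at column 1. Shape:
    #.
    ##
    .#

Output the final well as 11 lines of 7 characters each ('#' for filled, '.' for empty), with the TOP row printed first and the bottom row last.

Answer: .......
.......
.......
.......
.......
.......
.......
.#.....
.##....
.##.#..
..###..

Derivation:
Drop 1: L rot0 at col 2 lands with bottom-row=0; cleared 0 line(s) (total 0); column heights now [0 0 1 1 2 0 0], max=2
Drop 2: I rot0 at col 3 lands with bottom-row=2; cleared 0 line(s) (total 0); column heights now [0 0 1 3 3 3 3], max=3
Drop 3: Z rot2 at col 0 lands with bottom-row=1; cleared 0 line(s) (total 0); column heights now [3 3 2 3 3 3 3], max=3
Drop 4: S rot1 at col 1 lands with bottom-row=2; cleared 1 line(s) (total 1); column heights now [0 4 3 1 2 0 0], max=4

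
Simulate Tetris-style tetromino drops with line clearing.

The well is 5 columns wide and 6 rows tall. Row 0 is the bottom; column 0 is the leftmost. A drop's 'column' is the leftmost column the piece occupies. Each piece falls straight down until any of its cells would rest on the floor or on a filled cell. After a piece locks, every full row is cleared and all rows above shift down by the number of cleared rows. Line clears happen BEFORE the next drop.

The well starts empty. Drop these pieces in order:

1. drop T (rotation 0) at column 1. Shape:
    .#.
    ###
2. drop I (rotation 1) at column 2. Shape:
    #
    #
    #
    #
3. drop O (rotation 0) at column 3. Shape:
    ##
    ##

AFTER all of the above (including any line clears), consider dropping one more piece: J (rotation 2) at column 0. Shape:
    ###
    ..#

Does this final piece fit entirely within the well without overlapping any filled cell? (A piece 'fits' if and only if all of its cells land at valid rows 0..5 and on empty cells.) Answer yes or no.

Drop 1: T rot0 at col 1 lands with bottom-row=0; cleared 0 line(s) (total 0); column heights now [0 1 2 1 0], max=2
Drop 2: I rot1 at col 2 lands with bottom-row=2; cleared 0 line(s) (total 0); column heights now [0 1 6 1 0], max=6
Drop 3: O rot0 at col 3 lands with bottom-row=1; cleared 0 line(s) (total 0); column heights now [0 1 6 3 3], max=6
Test piece J rot2 at col 0 (width 3): heights before test = [0 1 6 3 3]; fits = False

Answer: no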